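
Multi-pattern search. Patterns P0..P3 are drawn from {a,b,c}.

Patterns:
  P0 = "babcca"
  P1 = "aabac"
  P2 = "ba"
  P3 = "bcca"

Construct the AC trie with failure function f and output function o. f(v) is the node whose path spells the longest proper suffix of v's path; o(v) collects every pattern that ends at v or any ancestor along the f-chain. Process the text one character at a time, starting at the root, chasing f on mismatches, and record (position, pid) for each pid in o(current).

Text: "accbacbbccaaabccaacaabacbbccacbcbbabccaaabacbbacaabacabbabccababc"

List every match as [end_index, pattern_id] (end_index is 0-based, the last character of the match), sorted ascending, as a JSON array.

Construct AC machine:
Trie nodes:
  0='ε' goto a→7 b→1
  1='b' goto a→2 c→12
  2='ba' goto b→3  ←P2
  3='bab' goto c→4
  4='babc' goto c→5
  5='babcc' goto a→6
  6='babcca' goto ·  ←P0
  7='a' goto a→8
  8='aa' goto b→9
  9='aab' goto a→10
  10='aaba' goto c→11
  11='aabac' goto ·  ←P1
  12='bc' goto c→13
  13='bcc' goto a→14
  14='bcca' goto ·  ←P3

Failure links (BFS by depth):
  fail(1) 'b': from fail(0)=0 chase 'b': 0 ⇒ 0;  out=∅∪out(0)=∅
  fail(7) 'a': from fail(0)=0 chase 'a': 0 ⇒ 0;  out=∅∪out(0)=∅
  fail(2) 'ba': from fail(1)=0 chase 'a': 0 ⇒ 7;  out={2}∪out(7)={2}
  fail(8) 'aa': from fail(7)=0 chase 'a': 0 ⇒ 7;  out=∅∪out(7)=∅
  fail(12) 'bc': from fail(1)=0 chase 'c': 0 ⇒ 0;  out=∅∪out(0)=∅
  fail(3) 'bab': from fail(2)=7 chase 'b': 7→0 ⇒ 1;  out=∅∪out(1)=∅
  fail(9) 'aab': from fail(8)=7 chase 'b': 7→0 ⇒ 1;  out=∅∪out(1)=∅
  fail(13) 'bcc': from fail(12)=0 chase 'c': 0 ⇒ 0;  out=∅∪out(0)=∅
  fail(4) 'babc': from fail(3)=1 chase 'c': 1 ⇒ 12;  out=∅∪out(12)=∅
  fail(10) 'aaba': from fail(9)=1 chase 'a': 1 ⇒ 2;  out=∅∪out(2)={2}
  fail(14) 'bcca': from fail(13)=0 chase 'a': 0 ⇒ 7;  out={3}∪out(7)={3}
  fail(5) 'babcc': from fail(4)=12 chase 'c': 12 ⇒ 13;  out=∅∪out(13)=∅
  fail(11) 'aabac': from fail(10)=2 chase 'c': 2→7→0 ⇒ 0;  out={1}∪out(0)={1}
  fail(6) 'babcca': from fail(5)=13 chase 'a': 13 ⇒ 14;  out={0}∪out(14)={0,3}

Scan:
pos 0 'a': at 7
pos 1 'c': at 0 (fail-walked)
pos 2 'c': at 0
pos 3 'b': at 1
pos 4 'a': at 2  emit P2@[3:4]
pos 5 'c': at 0 (fail-walked)
pos 6 'b': at 1
pos 7 'b': at 1 (fail-walked)
pos 8 'c': at 12
pos 9 'c': at 13
pos 10 'a': at 14  emit P3@[7:10]
pos 11 'a': at 8 (fail-walked)
pos 12 'a': at 8 (fail-walked)
pos 13 'b': at 9
pos 14 'c': at 12 (fail-walked)
pos 15 'c': at 13
pos 16 'a': at 14  emit P3@[13:16]
pos 17 'a': at 8 (fail-walked)
pos 18 'c': at 0 (fail-walked)
pos 19 'a': at 7
pos 20 'a': at 8
pos 21 'b': at 9
pos 22 'a': at 10  emit P2@[21:22]
pos 23 'c': at 11  emit P1@[19:23]
pos 24 'b': at 1 (fail-walked)
pos 25 'b': at 1 (fail-walked)
pos 26 'c': at 12
pos 27 'c': at 13
pos 28 'a': at 14  emit P3@[25:28]
pos 29 'c': at 0 (fail-walked)
pos 30 'b': at 1
pos 31 'c': at 12
pos 32 'b': at 1 (fail-walked)
pos 33 'b': at 1 (fail-walked)
pos 34 'a': at 2  emit P2@[33:34]
pos 35 'b': at 3
pos 36 'c': at 4
pos 37 'c': at 5
pos 38 'a': at 6  emit P0@[33:38],P3@[35:38]
pos 39 'a': at 8 (fail-walked)
pos 40 'a': at 8 (fail-walked)
pos 41 'b': at 9
pos 42 'a': at 10  emit P2@[41:42]
pos 43 'c': at 11  emit P1@[39:43]
pos 44 'b': at 1 (fail-walked)
pos 45 'b': at 1 (fail-walked)
pos 46 'a': at 2  emit P2@[45:46]
pos 47 'c': at 0 (fail-walked)
pos 48 'a': at 7
pos 49 'a': at 8
pos 50 'b': at 9
pos 51 'a': at 10  emit P2@[50:51]
pos 52 'c': at 11  emit P1@[48:52]
pos 53 'a': at 7 (fail-walked)
pos 54 'b': at 1 (fail-walked)
pos 55 'b': at 1 (fail-walked)
pos 56 'a': at 2  emit P2@[55:56]
pos 57 'b': at 3
pos 58 'c': at 4
pos 59 'c': at 5
pos 60 'a': at 6  emit P0@[55:60],P3@[57:60]
pos 61 'b': at 1 (fail-walked)
pos 62 'a': at 2  emit P2@[61:62]
pos 63 'b': at 3
pos 64 'c': at 4

Result: [[4,2],[10,3],[16,3],[22,2],[23,1],[28,3],[34,2],[38,0],[38,3],[42,2],[43,1],[46,2],[51,2],[52,1],[56,2],[60,0],[60,3],[62,2]]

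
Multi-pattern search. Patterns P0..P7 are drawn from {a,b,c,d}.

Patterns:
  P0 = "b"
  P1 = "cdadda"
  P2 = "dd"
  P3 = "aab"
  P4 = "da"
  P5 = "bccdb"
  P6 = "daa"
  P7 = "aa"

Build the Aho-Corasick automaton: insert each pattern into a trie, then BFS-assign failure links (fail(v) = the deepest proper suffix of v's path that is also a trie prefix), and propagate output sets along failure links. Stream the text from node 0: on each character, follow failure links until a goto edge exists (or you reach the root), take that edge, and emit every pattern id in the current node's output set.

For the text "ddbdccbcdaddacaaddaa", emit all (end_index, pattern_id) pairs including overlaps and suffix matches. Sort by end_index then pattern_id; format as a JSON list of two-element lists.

Construct AC machine:
Trie (insert patterns):
  0='ε' goto a→10 b→1 c→2 d→8
  1='b' goto c→14  ←P0
  2='c' goto d→3
  3='cd' goto a→4
  4='cda' goto d→5
  5='cdad' goto d→6
  6='cdadd' goto a→7
  7='cdadda' goto ·  ←P1
  8='d' goto a→13 d→9
  9='dd' goto ·  ←P2
  10='a' goto a→11
  11='aa' goto b→12  ←P7
  12='aab' goto ·  ←P3
  13='da' goto a→18  ←P4
  14='bc' goto c→15
  15='bcc' goto d→16
  16='bccd' goto b→17
  17='bccdb' goto ·  ←P5
  18='daa' goto ·  ←P6

BFS fail/out derivation:
  fail(1) 'b': from fail(0)=0 chase 'b': 0 ⇒ 0;  out={0}∪out(0)={0}
  fail(2) 'c': from fail(0)=0 chase 'c': 0 ⇒ 0;  out=∅∪out(0)=∅
  fail(8) 'd': from fail(0)=0 chase 'd': 0 ⇒ 0;  out=∅∪out(0)=∅
  fail(10) 'a': from fail(0)=0 chase 'a': 0 ⇒ 0;  out=∅∪out(0)=∅
  fail(3) 'cd': from fail(2)=0 chase 'd': 0 ⇒ 8;  out=∅∪out(8)=∅
  fail(9) 'dd': from fail(8)=0 chase 'd': 0 ⇒ 8;  out={2}∪out(8)={2}
  fail(11) 'aa': from fail(10)=0 chase 'a': 0 ⇒ 10;  out={7}∪out(10)={7}
  fail(13) 'da': from fail(8)=0 chase 'a': 0 ⇒ 10;  out={4}∪out(10)={4}
  fail(14) 'bc': from fail(1)=0 chase 'c': 0 ⇒ 2;  out=∅∪out(2)=∅
  fail(4) 'cda': from fail(3)=8 chase 'a': 8 ⇒ 13;  out=∅∪out(13)={4}
  fail(12) 'aab': from fail(11)=10 chase 'b': 10→0 ⇒ 1;  out={3}∪out(1)={0,3}
  fail(15) 'bcc': from fail(14)=2 chase 'c': 2→0 ⇒ 2;  out=∅∪out(2)=∅
  fail(18) 'daa': from fail(13)=10 chase 'a': 10 ⇒ 11;  out={6}∪out(11)={6,7}
  fail(5) 'cdad': from fail(4)=13 chase 'd': 13→10→0 ⇒ 8;  out=∅∪out(8)=∅
  fail(16) 'bccd': from fail(15)=2 chase 'd': 2 ⇒ 3;  out=∅∪out(3)=∅
  fail(6) 'cdadd': from fail(5)=8 chase 'd': 8 ⇒ 9;  out=∅∪out(9)={2}
  fail(17) 'bccdb': from fail(16)=3 chase 'b': 3→8→0 ⇒ 1;  out={5}∪out(1)={0,5}
  fail(7) 'cdadda': from fail(6)=9 chase 'a': 9→8 ⇒ 13;  out={1}∪out(13)={1,4}

Run:
i=0 'd': node 0→8
i=1 'd': node 8→9  ** P2@[0:1]
i=2 'b': node 9→1 (fail-walked)  ** P0@[2:2]
i=3 'd': node 1→8 (fail-walked)
i=4 'c': node 8→2 (fail-walked)
i=5 'c': node 2→2 (fail-walked)
i=6 'b': node 2→1 (fail-walked)  ** P0@[6:6]
i=7 'c': node 1→14
i=8 'd': node 14→3 (fail-walked)
i=9 'a': node 3→4  ** P4@[8:9]
i=10 'd': node 4→5
i=11 'd': node 5→6  ** P2@[10:11]
i=12 'a': node 6→7  ** P1@[7:12],P4@[11:12]
i=13 'c': node 7→2 (fail-walked)
i=14 'a': node 2→10 (fail-walked)
i=15 'a': node 10→11  ** P7@[14:15]
i=16 'd': node 11→8 (fail-walked)
i=17 'd': node 8→9  ** P2@[16:17]
i=18 'a': node 9→13 (fail-walked)  ** P4@[17:18]
i=19 'a': node 13→18  ** P6@[17:19],P7@[18:19]

Matches: [[1,2],[2,0],[6,0],[9,4],[11,2],[12,1],[12,4],[15,7],[17,2],[18,4],[19,6],[19,7]]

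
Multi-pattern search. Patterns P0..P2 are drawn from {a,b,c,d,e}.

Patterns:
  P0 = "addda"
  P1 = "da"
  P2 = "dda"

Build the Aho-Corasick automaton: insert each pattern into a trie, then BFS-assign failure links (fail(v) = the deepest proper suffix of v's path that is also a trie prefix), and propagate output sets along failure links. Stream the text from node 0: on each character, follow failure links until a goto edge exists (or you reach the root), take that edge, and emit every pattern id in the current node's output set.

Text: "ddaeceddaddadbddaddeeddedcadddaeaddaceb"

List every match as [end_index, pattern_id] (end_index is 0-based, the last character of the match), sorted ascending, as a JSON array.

Construct AC machine:
Trie nodes:
  0='ε' goto a→1 d→6
  1='a' goto d→2
  2='ad' goto d→3
  3='add' goto d→4
  4='addd' goto a→5
  5='addda' goto ·  ←P0
  6='d' goto a→7 d→8
  7='da' goto ·  ←P1
  8='dd' goto a→9
  9='dda' goto ·  ←P2

Failure links (BFS by depth):
  n1('a'): parent n0 fail=0; on 'a' 0 → fail=0;  out ∅∪∅=∅
  n6('d'): parent n0 fail=0; on 'd' 0 → fail=0;  out ∅∪∅=∅
  n2('ad'): parent n1 fail=0; on 'd' 0 → fail=6;  out ∅∪∅=∅
  n7('da'): parent n6 fail=0; on 'a' 0 → fail=1;  out {1}∪∅={1}
  n8('dd'): parent n6 fail=0; on 'd' 0 → fail=6;  out ∅∪∅=∅
  n3('add'): parent n2 fail=6; on 'd' 6 → fail=8;  out ∅∪∅=∅
  n9('dda'): parent n8 fail=6; on 'a' 6 → fail=7;  out {2}∪{1}={1,2}
  n4('addd'): parent n3 fail=8; on 'd' 8→6 → fail=8;  out ∅∪∅=∅
  n5('addda'): parent n4 fail=8; on 'a' 8 → fail=9;  out {0}∪{1,2}={0,1,2}

Text stream:
[0] read 'd'  n0⇒n6
[1] read 'd'  n6⇒n8
[2] read 'a'  n8⇒n9  ** P1@[1:2],P2@[0:2]
[3] read 'e'  n9⇒n0 (via fail)
[4] read 'c'  n0⇒n0
[5] read 'e'  n0⇒n0
[6] read 'd'  n0⇒n6
[7] read 'd'  n6⇒n8
[8] read 'a'  n8⇒n9  ** P1@[7:8],P2@[6:8]
[9] read 'd'  n9⇒n2 (via fail)
[10] read 'd'  n2⇒n3
[11] read 'a'  n3⇒n9 (via fail)  ** P1@[10:11],P2@[9:11]
[12] read 'd'  n9⇒n2 (via fail)
[13] read 'b'  n2⇒n0 (via fail)
[14] read 'd'  n0⇒n6
[15] read 'd'  n6⇒n8
[16] read 'a'  n8⇒n9  ** P1@[15:16],P2@[14:16]
[17] read 'd'  n9⇒n2 (via fail)
[18] read 'd'  n2⇒n3
[19] read 'e'  n3⇒n0 (via fail)
[20] read 'e'  n0⇒n0
[21] read 'd'  n0⇒n6
[22] read 'd'  n6⇒n8
[23] read 'e'  n8⇒n0 (via fail)
[24] read 'd'  n0⇒n6
[25] read 'c'  n6⇒n0 (via fail)
[26] read 'a'  n0⇒n1
[27] read 'd'  n1⇒n2
[28] read 'd'  n2⇒n3
[29] read 'd'  n3⇒n4
[30] read 'a'  n4⇒n5  ** P0@[26:30],P1@[29:30],P2@[28:30]
[31] read 'e'  n5⇒n0 (via fail)
[32] read 'a'  n0⇒n1
[33] read 'd'  n1⇒n2
[34] read 'd'  n2⇒n3
[35] read 'a'  n3⇒n9 (via fail)  ** P1@[34:35],P2@[33:35]
[36] read 'c'  n9⇒n0 (via fail)
[37] read 'e'  n0⇒n0
[38] read 'b'  n0⇒n0

All matches (sorted): [[2,1],[2,2],[8,1],[8,2],[11,1],[11,2],[16,1],[16,2],[30,0],[30,1],[30,2],[35,1],[35,2]]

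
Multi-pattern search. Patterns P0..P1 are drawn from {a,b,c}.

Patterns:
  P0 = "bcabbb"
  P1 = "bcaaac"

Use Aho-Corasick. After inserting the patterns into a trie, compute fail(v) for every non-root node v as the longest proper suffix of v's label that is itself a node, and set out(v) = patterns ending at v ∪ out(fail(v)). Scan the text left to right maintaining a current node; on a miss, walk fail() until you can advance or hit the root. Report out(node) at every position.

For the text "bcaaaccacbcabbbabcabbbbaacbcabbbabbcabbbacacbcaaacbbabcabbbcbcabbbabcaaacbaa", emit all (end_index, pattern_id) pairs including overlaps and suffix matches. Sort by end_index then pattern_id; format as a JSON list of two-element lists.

Construct AC machine:
Trie nodes:
  0='ε' goto b→1
  1='b' goto c→2
  2='bc' goto a→3
  3='bca' goto a→7 b→4
  4='bcab' goto b→5
  5='bcabb' goto b→6
  6='bcabbb' goto ·  [P0 ends]
  7='bcaa' goto a→8
  8='bcaaa' goto c→9
  9='bcaaac' goto ·  [P1 ends]

Failure links (BFS by depth):
  fail(1) 'b': from fail(0)=0 chase 'b': 0 ⇒ 0;  out=∅∪out(0)=∅
  fail(2) 'bc': from fail(1)=0 chase 'c': 0 ⇒ 0;  out=∅∪out(0)=∅
  fail(3) 'bca': from fail(2)=0 chase 'a': 0 ⇒ 0;  out=∅∪out(0)=∅
  fail(4) 'bcab': from fail(3)=0 chase 'b': 0 ⇒ 1;  out=∅∪out(1)=∅
  fail(7) 'bcaa': from fail(3)=0 chase 'a': 0 ⇒ 0;  out=∅∪out(0)=∅
  fail(5) 'bcabb': from fail(4)=1 chase 'b': 1→0 ⇒ 1;  out=∅∪out(1)=∅
  fail(8) 'bcaaa': from fail(7)=0 chase 'a': 0 ⇒ 0;  out=∅∪out(0)=∅
  fail(6) 'bcabbb': from fail(5)=1 chase 'b': 1→0 ⇒ 1;  out={0}∪out(1)={0}
  fail(9) 'bcaaac': from fail(8)=0 chase 'c': 0 ⇒ 0;  out={1}∪out(0)={1}

Scan:
pos 0 'b': at 1
pos 1 'c': at 2
pos 2 'a': at 3
pos 3 'a': at 7
pos 4 'a': at 8
pos 5 'c': at 9  → match P1@[0:5]
pos 6 'c': at 0 (fail-walked)
pos 7 'a': at 0
pos 8 'c': at 0
pos 9 'b': at 1
pos 10 'c': at 2
pos 11 'a': at 3
pos 12 'b': at 4
pos 13 'b': at 5
pos 14 'b': at 6  → match P0@[9:14]
pos 15 'a': at 0 (fail-walked)
pos 16 'b': at 1
pos 17 'c': at 2
pos 18 'a': at 3
pos 19 'b': at 4
pos 20 'b': at 5
pos 21 'b': at 6  → match P0@[16:21]
pos 22 'b': at 1 (fail-walked)
pos 23 'a': at 0 (fail-walked)
pos 24 'a': at 0
pos 25 'c': at 0
pos 26 'b': at 1
pos 27 'c': at 2
pos 28 'a': at 3
pos 29 'b': at 4
pos 30 'b': at 5
pos 31 'b': at 6  → match P0@[26:31]
pos 32 'a': at 0 (fail-walked)
pos 33 'b': at 1
pos 34 'b': at 1 (fail-walked)
pos 35 'c': at 2
pos 36 'a': at 3
pos 37 'b': at 4
pos 38 'b': at 5
pos 39 'b': at 6  → match P0@[34:39]
pos 40 'a': at 0 (fail-walked)
pos 41 'c': at 0
pos 42 'a': at 0
pos 43 'c': at 0
pos 44 'b': at 1
pos 45 'c': at 2
pos 46 'a': at 3
pos 47 'a': at 7
pos 48 'a': at 8
pos 49 'c': at 9  → match P1@[44:49]
pos 50 'b': at 1 (fail-walked)
pos 51 'b': at 1 (fail-walked)
pos 52 'a': at 0 (fail-walked)
pos 53 'b': at 1
pos 54 'c': at 2
pos 55 'a': at 3
pos 56 'b': at 4
pos 57 'b': at 5
pos 58 'b': at 6  → match P0@[53:58]
pos 59 'c': at 2 (fail-walked)
pos 60 'b': at 1 (fail-walked)
pos 61 'c': at 2
pos 62 'a': at 3
pos 63 'b': at 4
pos 64 'b': at 5
pos 65 'b': at 6  → match P0@[60:65]
pos 66 'a': at 0 (fail-walked)
pos 67 'b': at 1
pos 68 'c': at 2
pos 69 'a': at 3
pos 70 'a': at 7
pos 71 'a': at 8
pos 72 'c': at 9  → match P1@[67:72]
pos 73 'b': at 1 (fail-walked)
pos 74 'a': at 0 (fail-walked)
pos 75 'a': at 0

Result: [[5,1],[14,0],[21,0],[31,0],[39,0],[49,1],[58,0],[65,0],[72,1]]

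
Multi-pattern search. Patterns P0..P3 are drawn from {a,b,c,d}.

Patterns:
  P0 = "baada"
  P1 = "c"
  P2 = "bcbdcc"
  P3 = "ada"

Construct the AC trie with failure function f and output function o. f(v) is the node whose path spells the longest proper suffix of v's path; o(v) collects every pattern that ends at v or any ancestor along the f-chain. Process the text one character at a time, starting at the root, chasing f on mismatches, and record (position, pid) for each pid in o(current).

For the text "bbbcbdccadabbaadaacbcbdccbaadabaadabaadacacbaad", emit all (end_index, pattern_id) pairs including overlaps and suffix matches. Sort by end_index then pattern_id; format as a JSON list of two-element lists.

Construct AC machine:
Trie (insert patterns):
  n0 'ε': a→12 b→1 c→6
  n1 'b': a→2 c→7
  n2 'ba': a→3
  n3 'baa': d→4
  n4 'baad': a→5
  n5 'baada': ·  ←P0
  n6 'c': ·  ←P1
  n7 'bc': b→8
  n8 'bcb': d→9
  n9 'bcbd': c→10
  n10 'bcbdc': c→11
  n11 'bcbdcc': ·  ←P2
  n12 'a': d→13
  n13 'ad': a→14
  n14 'ada': ·  ←P3

BFS fail/out derivation:
  fail(1) 'b': from fail(0)=0 chase 'b': 0 ⇒ 0;  out=∅∪out(0)=∅
  fail(6) 'c': from fail(0)=0 chase 'c': 0 ⇒ 0;  out={1}∪out(0)={1}
  fail(12) 'a': from fail(0)=0 chase 'a': 0 ⇒ 0;  out=∅∪out(0)=∅
  fail(2) 'ba': from fail(1)=0 chase 'a': 0 ⇒ 12;  out=∅∪out(12)=∅
  fail(7) 'bc': from fail(1)=0 chase 'c': 0 ⇒ 6;  out=∅∪out(6)={1}
  fail(13) 'ad': from fail(12)=0 chase 'd': 0 ⇒ 0;  out=∅∪out(0)=∅
  fail(3) 'baa': from fail(2)=12 chase 'a': 12→0 ⇒ 12;  out=∅∪out(12)=∅
  fail(8) 'bcb': from fail(7)=6 chase 'b': 6→0 ⇒ 1;  out=∅∪out(1)=∅
  fail(14) 'ada': from fail(13)=0 chase 'a': 0 ⇒ 12;  out={3}∪out(12)={3}
  fail(4) 'baad': from fail(3)=12 chase 'd': 12 ⇒ 13;  out=∅∪out(13)=∅
  fail(9) 'bcbd': from fail(8)=1 chase 'd': 1→0 ⇒ 0;  out=∅∪out(0)=∅
  fail(5) 'baada': from fail(4)=13 chase 'a': 13 ⇒ 14;  out={0}∪out(14)={0,3}
  fail(10) 'bcbdc': from fail(9)=0 chase 'c': 0 ⇒ 6;  out=∅∪out(6)={1}
  fail(11) 'bcbdcc': from fail(10)=6 chase 'c': 6→0 ⇒ 6;  out={2}∪out(6)={1,2}

Run:
[0] read 'b'  n0⇒n1
[1] read 'b'  n1⇒n1 (via fail)
[2] read 'b'  n1⇒n1 (via fail)
[3] read 'c'  n1⇒n7  ** P1@[3:3]
[4] read 'b'  n7⇒n8
[5] read 'd'  n8⇒n9
[6] read 'c'  n9⇒n10  ** P1@[6:6]
[7] read 'c'  n10⇒n11  ** P1@[7:7],P2@[2:7]
[8] read 'a'  n11⇒n12 (via fail)
[9] read 'd'  n12⇒n13
[10] read 'a'  n13⇒n14  ** P3@[8:10]
[11] read 'b'  n14⇒n1 (via fail)
[12] read 'b'  n1⇒n1 (via fail)
[13] read 'a'  n1⇒n2
[14] read 'a'  n2⇒n3
[15] read 'd'  n3⇒n4
[16] read 'a'  n4⇒n5  ** P0@[12:16],P3@[14:16]
[17] read 'a'  n5⇒n12 (via fail)
[18] read 'c'  n12⇒n6 (via fail)  ** P1@[18:18]
[19] read 'b'  n6⇒n1 (via fail)
[20] read 'c'  n1⇒n7  ** P1@[20:20]
[21] read 'b'  n7⇒n8
[22] read 'd'  n8⇒n9
[23] read 'c'  n9⇒n10  ** P1@[23:23]
[24] read 'c'  n10⇒n11  ** P1@[24:24],P2@[19:24]
[25] read 'b'  n11⇒n1 (via fail)
[26] read 'a'  n1⇒n2
[27] read 'a'  n2⇒n3
[28] read 'd'  n3⇒n4
[29] read 'a'  n4⇒n5  ** P0@[25:29],P3@[27:29]
[30] read 'b'  n5⇒n1 (via fail)
[31] read 'a'  n1⇒n2
[32] read 'a'  n2⇒n3
[33] read 'd'  n3⇒n4
[34] read 'a'  n4⇒n5  ** P0@[30:34],P3@[32:34]
[35] read 'b'  n5⇒n1 (via fail)
[36] read 'a'  n1⇒n2
[37] read 'a'  n2⇒n3
[38] read 'd'  n3⇒n4
[39] read 'a'  n4⇒n5  ** P0@[35:39],P3@[37:39]
[40] read 'c'  n5⇒n6 (via fail)  ** P1@[40:40]
[41] read 'a'  n6⇒n12 (via fail)
[42] read 'c'  n12⇒n6 (via fail)  ** P1@[42:42]
[43] read 'b'  n6⇒n1 (via fail)
[44] read 'a'  n1⇒n2
[45] read 'a'  n2⇒n3
[46] read 'd'  n3⇒n4

All matches (sorted): [[3,1],[6,1],[7,1],[7,2],[10,3],[16,0],[16,3],[18,1],[20,1],[23,1],[24,1],[24,2],[29,0],[29,3],[34,0],[34,3],[39,0],[39,3],[40,1],[42,1]]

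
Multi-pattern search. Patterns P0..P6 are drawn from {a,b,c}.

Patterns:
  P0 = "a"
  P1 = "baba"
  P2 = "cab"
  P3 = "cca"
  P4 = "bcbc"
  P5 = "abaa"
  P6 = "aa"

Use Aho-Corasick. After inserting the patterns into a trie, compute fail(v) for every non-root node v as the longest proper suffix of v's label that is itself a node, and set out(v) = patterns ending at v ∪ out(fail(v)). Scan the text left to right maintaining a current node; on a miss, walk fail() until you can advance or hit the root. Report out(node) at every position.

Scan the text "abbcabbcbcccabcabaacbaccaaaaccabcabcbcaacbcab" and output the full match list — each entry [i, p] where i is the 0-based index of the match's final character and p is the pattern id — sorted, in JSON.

Construct AC machine:
Trie (insert patterns):
  0='ε' goto a→1 b→2 c→6
  1='a' goto a→17 b→14  ←P0
  2='b' goto a→3 c→11
  3='ba' goto b→4
  4='bab' goto a→5
  5='baba' goto ·  ←P1
  6='c' goto a→7 c→9
  7='ca' goto b→8
  8='cab' goto ·  ←P2
  9='cc' goto a→10
  10='cca' goto ·  ←P3
  11='bc' goto b→12
  12='bcb' goto c→13
  13='bcbc' goto ·  ←P4
  14='ab' goto a→15
  15='aba' goto a→16
  16='abaa' goto ·  ←P5
  17='aa' goto ·  ←P6

BFS fail/out derivation:
  n1('a'): parent n0 fail=0; on 'a' 0 → fail=0;  out {0}∪∅={0}
  n2('b'): parent n0 fail=0; on 'b' 0 → fail=0;  out ∅∪∅=∅
  n6('c'): parent n0 fail=0; on 'c' 0 → fail=0;  out ∅∪∅=∅
  n3('ba'): parent n2 fail=0; on 'a' 0 → fail=1;  out ∅∪{0}={0}
  n7('ca'): parent n6 fail=0; on 'a' 0 → fail=1;  out ∅∪{0}={0}
  n9('cc'): parent n6 fail=0; on 'c' 0 → fail=6;  out ∅∪∅=∅
  n11('bc'): parent n2 fail=0; on 'c' 0 → fail=6;  out ∅∪∅=∅
  n14('ab'): parent n1 fail=0; on 'b' 0 → fail=2;  out ∅∪∅=∅
  n17('aa'): parent n1 fail=0; on 'a' 0 → fail=1;  out {6}∪{0}={0,6}
  n4('bab'): parent n3 fail=1; on 'b' 1 → fail=14;  out ∅∪∅=∅
  n8('cab'): parent n7 fail=1; on 'b' 1 → fail=14;  out {2}∪∅={2}
  n10('cca'): parent n9 fail=6; on 'a' 6 → fail=7;  out {3}∪{0}={0,3}
  n12('bcb'): parent n11 fail=6; on 'b' 6→0 → fail=2;  out ∅∪∅=∅
  n15('aba'): parent n14 fail=2; on 'a' 2 → fail=3;  out ∅∪{0}={0}
  n5('baba'): parent n4 fail=14; on 'a' 14 → fail=15;  out {1}∪{0}={0,1}
  n13('bcbc'): parent n12 fail=2; on 'c' 2 → fail=11;  out {4}∪∅={4}
  n16('abaa'): parent n15 fail=3; on 'a' 3→1 → fail=17;  out {5}∪{0,6}={0,5,6}

Scan:
pos 0 'a': at 1  emit P0@[0:0]
pos 1 'b': at 14
pos 2 'b': at 2 ·f
pos 3 'c': at 11
pos 4 'a': at 7 ·f  emit P0@[4:4]
pos 5 'b': at 8  emit P2@[3:5]
pos 6 'b': at 2 ·f
pos 7 'c': at 11
pos 8 'b': at 12
pos 9 'c': at 13  emit P4@[6:9]
pos 10 'c': at 9 ·f
pos 11 'c': at 9 ·f
pos 12 'a': at 10  emit P0@[12:12],P3@[10:12]
pos 13 'b': at 8 ·f  emit P2@[11:13]
pos 14 'c': at 11 ·f
pos 15 'a': at 7 ·f  emit P0@[15:15]
pos 16 'b': at 8  emit P2@[14:16]
pos 17 'a': at 15 ·f  emit P0@[17:17]
pos 18 'a': at 16  emit P0@[18:18],P5@[15:18],P6@[17:18]
pos 19 'c': at 6 ·f
pos 20 'b': at 2 ·f
pos 21 'a': at 3  emit P0@[21:21]
pos 22 'c': at 6 ·f
pos 23 'c': at 9
pos 24 'a': at 10  emit P0@[24:24],P3@[22:24]
pos 25 'a': at 17 ·f  emit P0@[25:25],P6@[24:25]
pos 26 'a': at 17 ·f  emit P0@[26:26],P6@[25:26]
pos 27 'a': at 17 ·f  emit P0@[27:27],P6@[26:27]
pos 28 'c': at 6 ·f
pos 29 'c': at 9
pos 30 'a': at 10  emit P0@[30:30],P3@[28:30]
pos 31 'b': at 8 ·f  emit P2@[29:31]
pos 32 'c': at 11 ·f
pos 33 'a': at 7 ·f  emit P0@[33:33]
pos 34 'b': at 8  emit P2@[32:34]
pos 35 'c': at 11 ·f
pos 36 'b': at 12
pos 37 'c': at 13  emit P4@[34:37]
pos 38 'a': at 7 ·f  emit P0@[38:38]
pos 39 'a': at 17 ·f  emit P0@[39:39],P6@[38:39]
pos 40 'c': at 6 ·f
pos 41 'b': at 2 ·f
pos 42 'c': at 11
pos 43 'a': at 7 ·f  emit P0@[43:43]
pos 44 'b': at 8  emit P2@[42:44]

Result: [[0,0],[4,0],[5,2],[9,4],[12,0],[12,3],[13,2],[15,0],[16,2],[17,0],[18,0],[18,5],[18,6],[21,0],[24,0],[24,3],[25,0],[25,6],[26,0],[26,6],[27,0],[27,6],[30,0],[30,3],[31,2],[33,0],[34,2],[37,4],[38,0],[39,0],[39,6],[43,0],[44,2]]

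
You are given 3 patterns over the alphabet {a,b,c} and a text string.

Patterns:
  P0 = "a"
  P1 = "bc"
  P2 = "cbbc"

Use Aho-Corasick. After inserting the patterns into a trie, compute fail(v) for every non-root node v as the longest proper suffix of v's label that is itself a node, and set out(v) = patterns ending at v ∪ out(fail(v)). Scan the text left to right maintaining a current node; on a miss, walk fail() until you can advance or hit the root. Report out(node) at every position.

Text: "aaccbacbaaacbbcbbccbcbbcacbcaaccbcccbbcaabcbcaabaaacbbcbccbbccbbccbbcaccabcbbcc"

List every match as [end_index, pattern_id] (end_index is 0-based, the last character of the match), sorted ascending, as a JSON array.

Build automaton:
Trie (insert patterns):
  n0 'ε': a→1 b→2 c→4
  n1 'a': ·  ←P0
  n2 'b': c→3
  n3 'bc': ·  ←P1
  n4 'c': b→5
  n5 'cb': b→6
  n6 'cbb': c→7
  n7 'cbbc': ·  ←P2

Failure links (BFS by depth):
  fail(1) 'a': from fail(0)=0 chase 'a': 0 ⇒ 0;  out={0}∪out(0)={0}
  fail(2) 'b': from fail(0)=0 chase 'b': 0 ⇒ 0;  out=∅∪out(0)=∅
  fail(4) 'c': from fail(0)=0 chase 'c': 0 ⇒ 0;  out=∅∪out(0)=∅
  fail(3) 'bc': from fail(2)=0 chase 'c': 0 ⇒ 4;  out={1}∪out(4)={1}
  fail(5) 'cb': from fail(4)=0 chase 'b': 0 ⇒ 2;  out=∅∪out(2)=∅
  fail(6) 'cbb': from fail(5)=2 chase 'b': 2→0 ⇒ 2;  out=∅∪out(2)=∅
  fail(7) 'cbbc': from fail(6)=2 chase 'c': 2 ⇒ 3;  out={2}∪out(3)={1,2}

Scan:
[0] read 'a'  n0⇒n1  → match P0@[0:0]
[1] read 'a'  n1⇒n1 ·f  → match P0@[1:1]
[2] read 'c'  n1⇒n4 ·f
[3] read 'c'  n4⇒n4 ·f
[4] read 'b'  n4⇒n5
[5] read 'a'  n5⇒n1 ·f  → match P0@[5:5]
[6] read 'c'  n1⇒n4 ·f
[7] read 'b'  n4⇒n5
[8] read 'a'  n5⇒n1 ·f  → match P0@[8:8]
[9] read 'a'  n1⇒n1 ·f  → match P0@[9:9]
[10] read 'a'  n1⇒n1 ·f  → match P0@[10:10]
[11] read 'c'  n1⇒n4 ·f
[12] read 'b'  n4⇒n5
[13] read 'b'  n5⇒n6
[14] read 'c'  n6⇒n7  → match P1@[13:14],P2@[11:14]
[15] read 'b'  n7⇒n5 ·f
[16] read 'b'  n5⇒n6
[17] read 'c'  n6⇒n7  → match P1@[16:17],P2@[14:17]
[18] read 'c'  n7⇒n4 ·f
[19] read 'b'  n4⇒n5
[20] read 'c'  n5⇒n3 ·f  → match P1@[19:20]
[21] read 'b'  n3⇒n5 ·f
[22] read 'b'  n5⇒n6
[23] read 'c'  n6⇒n7  → match P1@[22:23],P2@[20:23]
[24] read 'a'  n7⇒n1 ·f  → match P0@[24:24]
[25] read 'c'  n1⇒n4 ·f
[26] read 'b'  n4⇒n5
[27] read 'c'  n5⇒n3 ·f  → match P1@[26:27]
[28] read 'a'  n3⇒n1 ·f  → match P0@[28:28]
[29] read 'a'  n1⇒n1 ·f  → match P0@[29:29]
[30] read 'c'  n1⇒n4 ·f
[31] read 'c'  n4⇒n4 ·f
[32] read 'b'  n4⇒n5
[33] read 'c'  n5⇒n3 ·f  → match P1@[32:33]
[34] read 'c'  n3⇒n4 ·f
[35] read 'c'  n4⇒n4 ·f
[36] read 'b'  n4⇒n5
[37] read 'b'  n5⇒n6
[38] read 'c'  n6⇒n7  → match P1@[37:38],P2@[35:38]
[39] read 'a'  n7⇒n1 ·f  → match P0@[39:39]
[40] read 'a'  n1⇒n1 ·f  → match P0@[40:40]
[41] read 'b'  n1⇒n2 ·f
[42] read 'c'  n2⇒n3  → match P1@[41:42]
[43] read 'b'  n3⇒n5 ·f
[44] read 'c'  n5⇒n3 ·f  → match P1@[43:44]
[45] read 'a'  n3⇒n1 ·f  → match P0@[45:45]
[46] read 'a'  n1⇒n1 ·f  → match P0@[46:46]
[47] read 'b'  n1⇒n2 ·f
[48] read 'a'  n2⇒n1 ·f  → match P0@[48:48]
[49] read 'a'  n1⇒n1 ·f  → match P0@[49:49]
[50] read 'a'  n1⇒n1 ·f  → match P0@[50:50]
[51] read 'c'  n1⇒n4 ·f
[52] read 'b'  n4⇒n5
[53] read 'b'  n5⇒n6
[54] read 'c'  n6⇒n7  → match P1@[53:54],P2@[51:54]
[55] read 'b'  n7⇒n5 ·f
[56] read 'c'  n5⇒n3 ·f  → match P1@[55:56]
[57] read 'c'  n3⇒n4 ·f
[58] read 'b'  n4⇒n5
[59] read 'b'  n5⇒n6
[60] read 'c'  n6⇒n7  → match P1@[59:60],P2@[57:60]
[61] read 'c'  n7⇒n4 ·f
[62] read 'b'  n4⇒n5
[63] read 'b'  n5⇒n6
[64] read 'c'  n6⇒n7  → match P1@[63:64],P2@[61:64]
[65] read 'c'  n7⇒n4 ·f
[66] read 'b'  n4⇒n5
[67] read 'b'  n5⇒n6
[68] read 'c'  n6⇒n7  → match P1@[67:68],P2@[65:68]
[69] read 'a'  n7⇒n1 ·f  → match P0@[69:69]
[70] read 'c'  n1⇒n4 ·f
[71] read 'c'  n4⇒n4 ·f
[72] read 'a'  n4⇒n1 ·f  → match P0@[72:72]
[73] read 'b'  n1⇒n2 ·f
[74] read 'c'  n2⇒n3  → match P1@[73:74]
[75] read 'b'  n3⇒n5 ·f
[76] read 'b'  n5⇒n6
[77] read 'c'  n6⇒n7  → match P1@[76:77],P2@[74:77]
[78] read 'c'  n7⇒n4 ·f

All matches (sorted): [[0,0],[1,0],[5,0],[8,0],[9,0],[10,0],[14,1],[14,2],[17,1],[17,2],[20,1],[23,1],[23,2],[24,0],[27,1],[28,0],[29,0],[33,1],[38,1],[38,2],[39,0],[40,0],[42,1],[44,1],[45,0],[46,0],[48,0],[49,0],[50,0],[54,1],[54,2],[56,1],[60,1],[60,2],[64,1],[64,2],[68,1],[68,2],[69,0],[72,0],[74,1],[77,1],[77,2]]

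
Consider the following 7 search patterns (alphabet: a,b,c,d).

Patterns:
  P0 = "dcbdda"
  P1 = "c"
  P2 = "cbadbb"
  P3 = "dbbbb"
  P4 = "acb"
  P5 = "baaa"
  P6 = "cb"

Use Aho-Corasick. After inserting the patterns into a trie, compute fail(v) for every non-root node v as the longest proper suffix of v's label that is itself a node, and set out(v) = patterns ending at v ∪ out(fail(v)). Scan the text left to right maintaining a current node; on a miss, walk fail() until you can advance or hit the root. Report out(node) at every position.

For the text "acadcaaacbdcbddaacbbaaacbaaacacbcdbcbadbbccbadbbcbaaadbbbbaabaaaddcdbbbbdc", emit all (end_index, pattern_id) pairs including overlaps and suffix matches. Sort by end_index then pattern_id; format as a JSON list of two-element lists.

Build:
Trie (insert patterns):
  0='ε' goto a→17 b→20 c→7 d→1
  1='d' goto b→13 c→2
  2='dc' goto b→3
  3='dcb' goto d→4
  4='dcbd' goto d→5
  5='dcbdd' goto a→6
  6='dcbdda' goto ·  [P0 ends]
  7='c' goto b→8  [P1 ends]
  8='cb' goto a→9  [P6 ends]
  9='cba' goto d→10
  10='cbad' goto b→11
  11='cbadb' goto b→12
  12='cbadbb' goto ·  [P2 ends]
  13='db' goto b→14
  14='dbb' goto b→15
  15='dbbb' goto b→16
  16='dbbbb' goto ·  [P3 ends]
  17='a' goto c→18
  18='ac' goto b→19
  19='acb' goto ·  [P4 ends]
  20='b' goto a→21
  21='ba' goto a→22
  22='baa' goto a→23
  23='baaa' goto ·  [P5 ends]

BFS fail/out derivation:
  fail(1) 'd': from fail(0)=0 chase 'd': 0 ⇒ 0;  out=∅∪out(0)=∅
  fail(7) 'c': from fail(0)=0 chase 'c': 0 ⇒ 0;  out={1}∪out(0)={1}
  fail(17) 'a': from fail(0)=0 chase 'a': 0 ⇒ 0;  out=∅∪out(0)=∅
  fail(20) 'b': from fail(0)=0 chase 'b': 0 ⇒ 0;  out=∅∪out(0)=∅
  fail(2) 'dc': from fail(1)=0 chase 'c': 0 ⇒ 7;  out=∅∪out(7)={1}
  fail(8) 'cb': from fail(7)=0 chase 'b': 0 ⇒ 20;  out={6}∪out(20)={6}
  fail(13) 'db': from fail(1)=0 chase 'b': 0 ⇒ 20;  out=∅∪out(20)=∅
  fail(18) 'ac': from fail(17)=0 chase 'c': 0 ⇒ 7;  out=∅∪out(7)={1}
  fail(21) 'ba': from fail(20)=0 chase 'a': 0 ⇒ 17;  out=∅∪out(17)=∅
  fail(3) 'dcb': from fail(2)=7 chase 'b': 7 ⇒ 8;  out=∅∪out(8)={6}
  fail(9) 'cba': from fail(8)=20 chase 'a': 20 ⇒ 21;  out=∅∪out(21)=∅
  fail(14) 'dbb': from fail(13)=20 chase 'b': 20→0 ⇒ 20;  out=∅∪out(20)=∅
  fail(19) 'acb': from fail(18)=7 chase 'b': 7 ⇒ 8;  out={4}∪out(8)={4,6}
  fail(22) 'baa': from fail(21)=17 chase 'a': 17→0 ⇒ 17;  out=∅∪out(17)=∅
  fail(4) 'dcbd': from fail(3)=8 chase 'd': 8→20→0 ⇒ 1;  out=∅∪out(1)=∅
  fail(10) 'cbad': from fail(9)=21 chase 'd': 21→17→0 ⇒ 1;  out=∅∪out(1)=∅
  fail(15) 'dbbb': from fail(14)=20 chase 'b': 20→0 ⇒ 20;  out=∅∪out(20)=∅
  fail(23) 'baaa': from fail(22)=17 chase 'a': 17→0 ⇒ 17;  out={5}∪out(17)={5}
  fail(5) 'dcbdd': from fail(4)=1 chase 'd': 1→0 ⇒ 1;  out=∅∪out(1)=∅
  fail(11) 'cbadb': from fail(10)=1 chase 'b': 1 ⇒ 13;  out=∅∪out(13)=∅
  fail(16) 'dbbbb': from fail(15)=20 chase 'b': 20→0 ⇒ 20;  out={3}∪out(20)={3}
  fail(6) 'dcbdda': from fail(5)=1 chase 'a': 1→0 ⇒ 17;  out={0}∪out(17)={0}
  fail(12) 'cbadbb': from fail(11)=13 chase 'b': 13 ⇒ 14;  out={2}∪out(14)={2}

Scan:
pos 0 'a': at 17
pos 1 'c': at 18  ** P1@[1:1]
pos 2 'a': at 17 (fail-walked)
pos 3 'd': at 1 (fail-walked)
pos 4 'c': at 2  ** P1@[4:4]
pos 5 'a': at 17 (fail-walked)
pos 6 'a': at 17 (fail-walked)
pos 7 'a': at 17 (fail-walked)
pos 8 'c': at 18  ** P1@[8:8]
pos 9 'b': at 19  ** P4@[7:9],P6@[8:9]
pos 10 'd': at 1 (fail-walked)
pos 11 'c': at 2  ** P1@[11:11]
pos 12 'b': at 3  ** P6@[11:12]
pos 13 'd': at 4
pos 14 'd': at 5
pos 15 'a': at 6  ** P0@[10:15]
pos 16 'a': at 17 (fail-walked)
pos 17 'c': at 18  ** P1@[17:17]
pos 18 'b': at 19  ** P4@[16:18],P6@[17:18]
pos 19 'b': at 20 (fail-walked)
pos 20 'a': at 21
pos 21 'a': at 22
pos 22 'a': at 23  ** P5@[19:22]
pos 23 'c': at 18 (fail-walked)  ** P1@[23:23]
pos 24 'b': at 19  ** P4@[22:24],P6@[23:24]
pos 25 'a': at 9 (fail-walked)
pos 26 'a': at 22 (fail-walked)
pos 27 'a': at 23  ** P5@[24:27]
pos 28 'c': at 18 (fail-walked)  ** P1@[28:28]
pos 29 'a': at 17 (fail-walked)
pos 30 'c': at 18  ** P1@[30:30]
pos 31 'b': at 19  ** P4@[29:31],P6@[30:31]
pos 32 'c': at 7 (fail-walked)  ** P1@[32:32]
pos 33 'd': at 1 (fail-walked)
pos 34 'b': at 13
pos 35 'c': at 7 (fail-walked)  ** P1@[35:35]
pos 36 'b': at 8  ** P6@[35:36]
pos 37 'a': at 9
pos 38 'd': at 10
pos 39 'b': at 11
pos 40 'b': at 12  ** P2@[35:40]
pos 41 'c': at 7 (fail-walked)  ** P1@[41:41]
pos 42 'c': at 7 (fail-walked)  ** P1@[42:42]
pos 43 'b': at 8  ** P6@[42:43]
pos 44 'a': at 9
pos 45 'd': at 10
pos 46 'b': at 11
pos 47 'b': at 12  ** P2@[42:47]
pos 48 'c': at 7 (fail-walked)  ** P1@[48:48]
pos 49 'b': at 8  ** P6@[48:49]
pos 50 'a': at 9
pos 51 'a': at 22 (fail-walked)
pos 52 'a': at 23  ** P5@[49:52]
pos 53 'd': at 1 (fail-walked)
pos 54 'b': at 13
pos 55 'b': at 14
pos 56 'b': at 15
pos 57 'b': at 16  ** P3@[53:57]
pos 58 'a': at 21 (fail-walked)
pos 59 'a': at 22
pos 60 'b': at 20 (fail-walked)
pos 61 'a': at 21
pos 62 'a': at 22
pos 63 'a': at 23  ** P5@[60:63]
pos 64 'd': at 1 (fail-walked)
pos 65 'd': at 1 (fail-walked)
pos 66 'c': at 2  ** P1@[66:66]
pos 67 'd': at 1 (fail-walked)
pos 68 'b': at 13
pos 69 'b': at 14
pos 70 'b': at 15
pos 71 'b': at 16  ** P3@[67:71]
pos 72 'd': at 1 (fail-walked)
pos 73 'c': at 2  ** P1@[73:73]

Result: [[1,1],[4,1],[8,1],[9,4],[9,6],[11,1],[12,6],[15,0],[17,1],[18,4],[18,6],[22,5],[23,1],[24,4],[24,6],[27,5],[28,1],[30,1],[31,4],[31,6],[32,1],[35,1],[36,6],[40,2],[41,1],[42,1],[43,6],[47,2],[48,1],[49,6],[52,5],[57,3],[63,5],[66,1],[71,3],[73,1]]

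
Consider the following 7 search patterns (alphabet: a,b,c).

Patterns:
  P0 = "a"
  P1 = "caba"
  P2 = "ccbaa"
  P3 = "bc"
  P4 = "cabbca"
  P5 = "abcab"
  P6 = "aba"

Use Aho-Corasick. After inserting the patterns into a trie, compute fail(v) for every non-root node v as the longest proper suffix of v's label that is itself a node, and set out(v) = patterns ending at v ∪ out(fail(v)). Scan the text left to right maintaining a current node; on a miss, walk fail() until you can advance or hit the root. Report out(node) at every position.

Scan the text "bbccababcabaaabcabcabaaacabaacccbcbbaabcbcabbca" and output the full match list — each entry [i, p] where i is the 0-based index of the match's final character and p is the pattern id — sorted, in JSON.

Construct AC machine:
Trie (insert patterns):
  0='ε' goto a→1 b→10 c→2
  1='a' goto b→15  ←P0
  2='c' goto a→3 c→6
  3='ca' goto b→4
  4='cab' goto a→5 b→12
  5='caba' goto ·  ←P1
  6='cc' goto b→7
  7='ccb' goto a→8
  8='ccba' goto a→9
  9='ccbaa' goto ·  ←P2
  10='b' goto c→11
  11='bc' goto ·  ←P3
  12='cabb' goto c→13
  13='cabbc' goto a→14
  14='cabbca' goto ·  ←P4
  15='ab' goto a→19 c→16
  16='abc' goto a→17
  17='abca' goto b→18
  18='abcab' goto ·  ←P5
  19='aba' goto ·  ←P6

Failure links (BFS by depth):
  n1('a'): parent n0 fail=0; on 'a' 0 → fail=0;  out {0}∪∅={0}
  n2('c'): parent n0 fail=0; on 'c' 0 → fail=0;  out ∅∪∅=∅
  n10('b'): parent n0 fail=0; on 'b' 0 → fail=0;  out ∅∪∅=∅
  n3('ca'): parent n2 fail=0; on 'a' 0 → fail=1;  out ∅∪{0}={0}
  n6('cc'): parent n2 fail=0; on 'c' 0 → fail=2;  out ∅∪∅=∅
  n11('bc'): parent n10 fail=0; on 'c' 0 → fail=2;  out {3}∪∅={3}
  n15('ab'): parent n1 fail=0; on 'b' 0 → fail=10;  out ∅∪∅=∅
  n4('cab'): parent n3 fail=1; on 'b' 1 → fail=15;  out ∅∪∅=∅
  n7('ccb'): parent n6 fail=2; on 'b' 2→0 → fail=10;  out ∅∪∅=∅
  n16('abc'): parent n15 fail=10; on 'c' 10 → fail=11;  out ∅∪{3}={3}
  n19('aba'): parent n15 fail=10; on 'a' 10→0 → fail=1;  out {6}∪{0}={0,6}
  n5('caba'): parent n4 fail=15; on 'a' 15 → fail=19;  out {1}∪{0,6}={0,1,6}
  n8('ccba'): parent n7 fail=10; on 'a' 10→0 → fail=1;  out ∅∪{0}={0}
  n12('cabb'): parent n4 fail=15; on 'b' 15→10→0 → fail=10;  out ∅∪∅=∅
  n17('abca'): parent n16 fail=11; on 'a' 11→2 → fail=3;  out ∅∪{0}={0}
  n9('ccbaa'): parent n8 fail=1; on 'a' 1→0 → fail=1;  out {2}∪{0}={0,2}
  n13('cabbc'): parent n12 fail=10; on 'c' 10 → fail=11;  out ∅∪{3}={3}
  n18('abcab'): parent n17 fail=3; on 'b' 3 → fail=4;  out {5}∪∅={5}
  n14('cabbca'): parent n13 fail=11; on 'a' 11→2 → fail=3;  out {4}∪{0}={0,4}

Run:
i=0 'b': node 0→10
i=1 'b': node 10→10 (via fail)
i=2 'c': node 10→11  emit P3@[1:2]
i=3 'c': node 11→6 (via fail)
i=4 'a': node 6→3 (via fail)  emit P0@[4:4]
i=5 'b': node 3→4
i=6 'a': node 4→5  emit P0@[6:6],P1@[3:6],P6@[4:6]
i=7 'b': node 5→15 (via fail)
i=8 'c': node 15→16  emit P3@[7:8]
i=9 'a': node 16→17  emit P0@[9:9]
i=10 'b': node 17→18  emit P5@[6:10]
i=11 'a': node 18→5 (via fail)  emit P0@[11:11],P1@[8:11],P6@[9:11]
i=12 'a': node 5→1 (via fail)  emit P0@[12:12]
i=13 'a': node 1→1 (via fail)  emit P0@[13:13]
i=14 'b': node 1→15
i=15 'c': node 15→16  emit P3@[14:15]
i=16 'a': node 16→17  emit P0@[16:16]
i=17 'b': node 17→18  emit P5@[13:17]
i=18 'c': node 18→16 (via fail)  emit P3@[17:18]
i=19 'a': node 16→17  emit P0@[19:19]
i=20 'b': node 17→18  emit P5@[16:20]
i=21 'a': node 18→5 (via fail)  emit P0@[21:21],P1@[18:21],P6@[19:21]
i=22 'a': node 5→1 (via fail)  emit P0@[22:22]
i=23 'a': node 1→1 (via fail)  emit P0@[23:23]
i=24 'c': node 1→2 (via fail)
i=25 'a': node 2→3  emit P0@[25:25]
i=26 'b': node 3→4
i=27 'a': node 4→5  emit P0@[27:27],P1@[24:27],P6@[25:27]
i=28 'a': node 5→1 (via fail)  emit P0@[28:28]
i=29 'c': node 1→2 (via fail)
i=30 'c': node 2→6
i=31 'c': node 6→6 (via fail)
i=32 'b': node 6→7
i=33 'c': node 7→11 (via fail)  emit P3@[32:33]
i=34 'b': node 11→10 (via fail)
i=35 'b': node 10→10 (via fail)
i=36 'a': node 10→1 (via fail)  emit P0@[36:36]
i=37 'a': node 1→1 (via fail)  emit P0@[37:37]
i=38 'b': node 1→15
i=39 'c': node 15→16  emit P3@[38:39]
i=40 'b': node 16→10 (via fail)
i=41 'c': node 10→11  emit P3@[40:41]
i=42 'a': node 11→3 (via fail)  emit P0@[42:42]
i=43 'b': node 3→4
i=44 'b': node 4→12
i=45 'c': node 12→13  emit P3@[44:45]
i=46 'a': node 13→14  emit P0@[46:46],P4@[41:46]

Matches: [[2,3],[4,0],[6,0],[6,1],[6,6],[8,3],[9,0],[10,5],[11,0],[11,1],[11,6],[12,0],[13,0],[15,3],[16,0],[17,5],[18,3],[19,0],[20,5],[21,0],[21,1],[21,6],[22,0],[23,0],[25,0],[27,0],[27,1],[27,6],[28,0],[33,3],[36,0],[37,0],[39,3],[41,3],[42,0],[45,3],[46,0],[46,4]]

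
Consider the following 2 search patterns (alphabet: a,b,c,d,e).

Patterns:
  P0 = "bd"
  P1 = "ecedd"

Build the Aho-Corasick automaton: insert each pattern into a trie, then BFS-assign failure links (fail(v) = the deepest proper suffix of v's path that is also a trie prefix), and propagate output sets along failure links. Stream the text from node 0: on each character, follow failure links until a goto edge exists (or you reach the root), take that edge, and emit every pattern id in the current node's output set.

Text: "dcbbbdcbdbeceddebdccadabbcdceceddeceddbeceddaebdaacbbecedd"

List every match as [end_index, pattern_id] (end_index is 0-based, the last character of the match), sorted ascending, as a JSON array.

Build automaton:
Trie nodes:
  n0 'ε': b→1 e→3
  n1 'b': d→2
  n2 'bd': ·  [P0 ends]
  n3 'e': c→4
  n4 'ec': e→5
  n5 'ece': d→6
  n6 'eced': d→7
  n7 'ecedd': ·  [P1 ends]

Failure links (BFS by depth):
  n1('b'): parent n0 fail=0; on 'b' 0 → fail=0;  out ∅∪∅=∅
  n3('e'): parent n0 fail=0; on 'e' 0 → fail=0;  out ∅∪∅=∅
  n2('bd'): parent n1 fail=0; on 'd' 0 → fail=0;  out {0}∪∅={0}
  n4('ec'): parent n3 fail=0; on 'c' 0 → fail=0;  out ∅∪∅=∅
  n5('ece'): parent n4 fail=0; on 'e' 0 → fail=3;  out ∅∪∅=∅
  n6('eced'): parent n5 fail=3; on 'd' 3→0 → fail=0;  out ∅∪∅=∅
  n7('ecedd'): parent n6 fail=0; on 'd' 0 → fail=0;  out {1}∪∅={1}

Scan:
[0] read 'd'  n0⇒n0
[1] read 'c'  n0⇒n0
[2] read 'b'  n0⇒n1
[3] read 'b'  n1⇒n1 (via fail)
[4] read 'b'  n1⇒n1 (via fail)
[5] read 'd'  n1⇒n2  emit P0@[4:5]
[6] read 'c'  n2⇒n0 (via fail)
[7] read 'b'  n0⇒n1
[8] read 'd'  n1⇒n2  emit P0@[7:8]
[9] read 'b'  n2⇒n1 (via fail)
[10] read 'e'  n1⇒n3 (via fail)
[11] read 'c'  n3⇒n4
[12] read 'e'  n4⇒n5
[13] read 'd'  n5⇒n6
[14] read 'd'  n6⇒n7  emit P1@[10:14]
[15] read 'e'  n7⇒n3 (via fail)
[16] read 'b'  n3⇒n1 (via fail)
[17] read 'd'  n1⇒n2  emit P0@[16:17]
[18] read 'c'  n2⇒n0 (via fail)
[19] read 'c'  n0⇒n0
[20] read 'a'  n0⇒n0
[21] read 'd'  n0⇒n0
[22] read 'a'  n0⇒n0
[23] read 'b'  n0⇒n1
[24] read 'b'  n1⇒n1 (via fail)
[25] read 'c'  n1⇒n0 (via fail)
[26] read 'd'  n0⇒n0
[27] read 'c'  n0⇒n0
[28] read 'e'  n0⇒n3
[29] read 'c'  n3⇒n4
[30] read 'e'  n4⇒n5
[31] read 'd'  n5⇒n6
[32] read 'd'  n6⇒n7  emit P1@[28:32]
[33] read 'e'  n7⇒n3 (via fail)
[34] read 'c'  n3⇒n4
[35] read 'e'  n4⇒n5
[36] read 'd'  n5⇒n6
[37] read 'd'  n6⇒n7  emit P1@[33:37]
[38] read 'b'  n7⇒n1 (via fail)
[39] read 'e'  n1⇒n3 (via fail)
[40] read 'c'  n3⇒n4
[41] read 'e'  n4⇒n5
[42] read 'd'  n5⇒n6
[43] read 'd'  n6⇒n7  emit P1@[39:43]
[44] read 'a'  n7⇒n0 (via fail)
[45] read 'e'  n0⇒n3
[46] read 'b'  n3⇒n1 (via fail)
[47] read 'd'  n1⇒n2  emit P0@[46:47]
[48] read 'a'  n2⇒n0 (via fail)
[49] read 'a'  n0⇒n0
[50] read 'c'  n0⇒n0
[51] read 'b'  n0⇒n1
[52] read 'b'  n1⇒n1 (via fail)
[53] read 'e'  n1⇒n3 (via fail)
[54] read 'c'  n3⇒n4
[55] read 'e'  n4⇒n5
[56] read 'd'  n5⇒n6
[57] read 'd'  n6⇒n7  emit P1@[53:57]

Matches: [[5,0],[8,0],[14,1],[17,0],[32,1],[37,1],[43,1],[47,0],[57,1]]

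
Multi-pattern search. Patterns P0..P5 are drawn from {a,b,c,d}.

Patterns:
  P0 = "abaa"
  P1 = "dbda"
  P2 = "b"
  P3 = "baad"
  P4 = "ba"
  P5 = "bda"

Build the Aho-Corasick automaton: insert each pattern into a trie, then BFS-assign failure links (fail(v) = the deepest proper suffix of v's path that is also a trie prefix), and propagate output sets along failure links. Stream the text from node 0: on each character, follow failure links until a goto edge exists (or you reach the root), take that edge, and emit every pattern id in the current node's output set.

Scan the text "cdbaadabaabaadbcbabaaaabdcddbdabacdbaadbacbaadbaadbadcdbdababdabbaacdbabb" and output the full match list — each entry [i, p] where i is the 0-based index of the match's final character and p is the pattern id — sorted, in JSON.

Construct AC machine:
Trie nodes:
  0='ε' goto a→1 b→9 d→5
  1='a' goto b→2
  2='ab' goto a→3
  3='aba' goto a→4
  4='abaa' goto ·  ←P0
  5='d' goto b→6
  6='db' goto d→7
  7='dbd' goto a→8
  8='dbda' goto ·  ←P1
  9='b' goto a→10 d→13  ←P2
  10='ba' goto a→11  ←P4
  11='baa' goto d→12
  12='baad' goto ·  ←P3
  13='bd' goto a→14
  14='bda' goto ·  ←P5

Failure links (BFS by depth):
  n1('a'): parent n0 fail=0; on 'a' 0 → fail=0;  out ∅∪∅=∅
  n5('d'): parent n0 fail=0; on 'd' 0 → fail=0;  out ∅∪∅=∅
  n9('b'): parent n0 fail=0; on 'b' 0 → fail=0;  out {2}∪∅={2}
  n2('ab'): parent n1 fail=0; on 'b' 0 → fail=9;  out ∅∪{2}={2}
  n6('db'): parent n5 fail=0; on 'b' 0 → fail=9;  out ∅∪{2}={2}
  n10('ba'): parent n9 fail=0; on 'a' 0 → fail=1;  out {4}∪∅={4}
  n13('bd'): parent n9 fail=0; on 'd' 0 → fail=5;  out ∅∪∅=∅
  n3('aba'): parent n2 fail=9; on 'a' 9 → fail=10;  out ∅∪{4}={4}
  n7('dbd'): parent n6 fail=9; on 'd' 9 → fail=13;  out ∅∪∅=∅
  n11('baa'): parent n10 fail=1; on 'a' 1→0 → fail=1;  out ∅∪∅=∅
  n14('bda'): parent n13 fail=5; on 'a' 5→0 → fail=1;  out {5}∪∅={5}
  n4('abaa'): parent n3 fail=10; on 'a' 10 → fail=11;  out {0}∪∅={0}
  n8('dbda'): parent n7 fail=13; on 'a' 13 → fail=14;  out {1}∪{5}={1,5}
  n12('baad'): parent n11 fail=1; on 'd' 1→0 → fail=5;  out {3}∪∅={3}

Text stream:
pos 0 'c': at 0
pos 1 'd': at 5
pos 2 'b': at 6  ** P2@[2:2]
pos 3 'a': at 10 (via fail)  ** P4@[2:3]
pos 4 'a': at 11
pos 5 'd': at 12  ** P3@[2:5]
pos 6 'a': at 1 (via fail)
pos 7 'b': at 2  ** P2@[7:7]
pos 8 'a': at 3  ** P4@[7:8]
pos 9 'a': at 4  ** P0@[6:9]
pos 10 'b': at 2 (via fail)  ** P2@[10:10]
pos 11 'a': at 3  ** P4@[10:11]
pos 12 'a': at 4  ** P0@[9:12]
pos 13 'd': at 12 (via fail)  ** P3@[10:13]
pos 14 'b': at 6 (via fail)  ** P2@[14:14]
pos 15 'c': at 0 (via fail)
pos 16 'b': at 9  ** P2@[16:16]
pos 17 'a': at 10  ** P4@[16:17]
pos 18 'b': at 2 (via fail)  ** P2@[18:18]
pos 19 'a': at 3  ** P4@[18:19]
pos 20 'a': at 4  ** P0@[17:20]
pos 21 'a': at 1 (via fail)
pos 22 'a': at 1 (via fail)
pos 23 'b': at 2  ** P2@[23:23]
pos 24 'd': at 13 (via fail)
pos 25 'c': at 0 (via fail)
pos 26 'd': at 5
pos 27 'd': at 5 (via fail)
pos 28 'b': at 6  ** P2@[28:28]
pos 29 'd': at 7
pos 30 'a': at 8  ** P1@[27:30],P5@[28:30]
pos 31 'b': at 2 (via fail)  ** P2@[31:31]
pos 32 'a': at 3  ** P4@[31:32]
pos 33 'c': at 0 (via fail)
pos 34 'd': at 5
pos 35 'b': at 6  ** P2@[35:35]
pos 36 'a': at 10 (via fail)  ** P4@[35:36]
pos 37 'a': at 11
pos 38 'd': at 12  ** P3@[35:38]
pos 39 'b': at 6 (via fail)  ** P2@[39:39]
pos 40 'a': at 10 (via fail)  ** P4@[39:40]
pos 41 'c': at 0 (via fail)
pos 42 'b': at 9  ** P2@[42:42]
pos 43 'a': at 10  ** P4@[42:43]
pos 44 'a': at 11
pos 45 'd': at 12  ** P3@[42:45]
pos 46 'b': at 6 (via fail)  ** P2@[46:46]
pos 47 'a': at 10 (via fail)  ** P4@[46:47]
pos 48 'a': at 11
pos 49 'd': at 12  ** P3@[46:49]
pos 50 'b': at 6 (via fail)  ** P2@[50:50]
pos 51 'a': at 10 (via fail)  ** P4@[50:51]
pos 52 'd': at 5 (via fail)
pos 53 'c': at 0 (via fail)
pos 54 'd': at 5
pos 55 'b': at 6  ** P2@[55:55]
pos 56 'd': at 7
pos 57 'a': at 8  ** P1@[54:57],P5@[55:57]
pos 58 'b': at 2 (via fail)  ** P2@[58:58]
pos 59 'a': at 3  ** P4@[58:59]
pos 60 'b': at 2 (via fail)  ** P2@[60:60]
pos 61 'd': at 13 (via fail)
pos 62 'a': at 14  ** P5@[60:62]
pos 63 'b': at 2 (via fail)  ** P2@[63:63]
pos 64 'b': at 9 (via fail)  ** P2@[64:64]
pos 65 'a': at 10  ** P4@[64:65]
pos 66 'a': at 11
pos 67 'c': at 0 (via fail)
pos 68 'd': at 5
pos 69 'b': at 6  ** P2@[69:69]
pos 70 'a': at 10 (via fail)  ** P4@[69:70]
pos 71 'b': at 2 (via fail)  ** P2@[71:71]
pos 72 'b': at 9 (via fail)  ** P2@[72:72]

Result: [[2,2],[3,4],[5,3],[7,2],[8,4],[9,0],[10,2],[11,4],[12,0],[13,3],[14,2],[16,2],[17,4],[18,2],[19,4],[20,0],[23,2],[28,2],[30,1],[30,5],[31,2],[32,4],[35,2],[36,4],[38,3],[39,2],[40,4],[42,2],[43,4],[45,3],[46,2],[47,4],[49,3],[50,2],[51,4],[55,2],[57,1],[57,5],[58,2],[59,4],[60,2],[62,5],[63,2],[64,2],[65,4],[69,2],[70,4],[71,2],[72,2]]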